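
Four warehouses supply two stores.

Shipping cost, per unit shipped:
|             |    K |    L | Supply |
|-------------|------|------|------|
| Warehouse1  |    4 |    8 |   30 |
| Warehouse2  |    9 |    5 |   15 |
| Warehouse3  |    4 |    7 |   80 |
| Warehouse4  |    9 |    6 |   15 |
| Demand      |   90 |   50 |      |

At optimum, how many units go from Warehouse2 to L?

Solving gives:
  Warehouse1–K: 30 × 4 = 120
  Warehouse2–L: 15 × 5 = 75
  Warehouse3–K: 60 × 4 = 240
  Warehouse3–L: 20 × 7 = 140
  Warehouse4–L: 15 × 6 = 90
Total cost = 665.
So Warehouse2→L carries 15 units.

15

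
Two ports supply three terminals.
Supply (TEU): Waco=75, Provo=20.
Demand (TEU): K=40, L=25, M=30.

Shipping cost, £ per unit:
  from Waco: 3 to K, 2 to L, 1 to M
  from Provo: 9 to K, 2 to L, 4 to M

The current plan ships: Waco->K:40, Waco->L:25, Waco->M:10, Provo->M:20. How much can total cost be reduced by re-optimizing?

60

Current plan cost = 40·3 + 25·2 + 10·1 + 20·4 = £260.
Optimal plan:
  Waco–K: 40 × £3 = £120
  Waco–L: 5 × £2 = £10
  Waco–M: 30 × £1 = £30
  Provo–L: 20 × £2 = £40
Optimal cost = £200.
Saving = 260 − 200 = £60.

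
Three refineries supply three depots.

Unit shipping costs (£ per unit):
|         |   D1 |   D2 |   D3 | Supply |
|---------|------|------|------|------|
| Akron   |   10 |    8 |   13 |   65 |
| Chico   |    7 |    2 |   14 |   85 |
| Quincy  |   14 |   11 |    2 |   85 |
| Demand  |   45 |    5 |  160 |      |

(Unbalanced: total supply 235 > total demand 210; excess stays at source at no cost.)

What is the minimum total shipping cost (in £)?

An optimal shipping plan:
  Akron→D3: 65 kL
  Chico→D1: 45 kL
  Chico→D2: 5 kL
  Chico→D3: 10 kL
  Quincy→D3: 85 kL
Total cost = £1480.
(Supply check: Akron ships 65; Chico ships 60; Quincy ships 85.)

1480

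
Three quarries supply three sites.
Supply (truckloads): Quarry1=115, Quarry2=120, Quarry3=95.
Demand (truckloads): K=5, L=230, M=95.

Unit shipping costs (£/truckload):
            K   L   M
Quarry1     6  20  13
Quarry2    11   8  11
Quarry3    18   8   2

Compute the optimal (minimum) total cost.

A cheapest plan:
  Quarry1->K: 5 × £6 = £30
  Quarry1->L: 15 × £20 = £300
  Quarry1->M: 95 × £13 = £1235
  Quarry2->L: 120 × £8 = £960
  Quarry3->L: 95 × £8 = £760
Total = 30 + 300 + 1235 + 960 + 760 = £3285.
(Supply check: Quarry1 ships 115; Quarry2 ships 120; Quarry3 ships 95.)

3285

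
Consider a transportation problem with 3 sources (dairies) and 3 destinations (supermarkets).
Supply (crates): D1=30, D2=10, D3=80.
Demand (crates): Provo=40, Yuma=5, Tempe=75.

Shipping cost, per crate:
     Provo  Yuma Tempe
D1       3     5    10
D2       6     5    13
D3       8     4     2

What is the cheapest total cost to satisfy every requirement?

Optimal allocation:
  D1->Provo: 30 × 3 = 90
  D2->Provo: 10 × 6 = 60
  D3->Yuma: 5 × 4 = 20
  D3->Tempe: 75 × 2 = 150
Total = 90 + 60 + 20 + 150 = 320.

320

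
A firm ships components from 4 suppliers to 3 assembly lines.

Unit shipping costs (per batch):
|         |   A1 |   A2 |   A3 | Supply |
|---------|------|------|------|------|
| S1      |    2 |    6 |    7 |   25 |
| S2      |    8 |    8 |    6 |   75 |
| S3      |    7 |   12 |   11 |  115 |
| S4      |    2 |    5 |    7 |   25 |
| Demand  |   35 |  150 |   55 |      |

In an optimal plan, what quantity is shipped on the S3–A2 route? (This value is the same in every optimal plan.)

80

Optimal shipments:
  S1 to A2: 25 × 6 = 150
  S2 to A2: 20 × 8 = 160
  S2 to A3: 55 × 6 = 330
  S3 to A1: 35 × 7 = 245
  S3 to A2: 80 × 12 = 960
  S4 to A2: 25 × 5 = 125
Total cost = 1970.
So S3→A2 carries 80 batches.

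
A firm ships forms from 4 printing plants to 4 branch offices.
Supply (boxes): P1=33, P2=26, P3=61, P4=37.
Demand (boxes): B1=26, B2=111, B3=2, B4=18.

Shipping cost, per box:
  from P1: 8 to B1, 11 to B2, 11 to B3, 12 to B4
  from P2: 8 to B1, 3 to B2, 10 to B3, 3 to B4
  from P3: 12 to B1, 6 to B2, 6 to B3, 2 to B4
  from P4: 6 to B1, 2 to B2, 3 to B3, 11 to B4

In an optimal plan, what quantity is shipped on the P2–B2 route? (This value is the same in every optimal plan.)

26

The minimum-cost plan:
  P1 to B1: 26 boxes
  P1 to B2: 7 boxes
  P2 to B2: 26 boxes
  P3 to B2: 41 boxes
  P3 to B3: 2 boxes
  P3 to B4: 18 boxes
  P4 to B2: 37 boxes
Total cost = 731.
So P2→B2 carries 26 boxes.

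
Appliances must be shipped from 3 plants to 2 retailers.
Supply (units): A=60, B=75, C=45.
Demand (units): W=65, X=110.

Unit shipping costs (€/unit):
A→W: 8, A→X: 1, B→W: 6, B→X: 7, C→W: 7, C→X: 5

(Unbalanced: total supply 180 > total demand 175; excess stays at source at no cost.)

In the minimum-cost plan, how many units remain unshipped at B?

An optimal plan:
  A to X: 60 × €1 = €60
  B to W: 65 × €6 = €390
  B to X: 5 × €7 = €35
  C to X: 45 × €5 = €225
Total cost = €710.
B ships 70 of its 75, leaving 5.

5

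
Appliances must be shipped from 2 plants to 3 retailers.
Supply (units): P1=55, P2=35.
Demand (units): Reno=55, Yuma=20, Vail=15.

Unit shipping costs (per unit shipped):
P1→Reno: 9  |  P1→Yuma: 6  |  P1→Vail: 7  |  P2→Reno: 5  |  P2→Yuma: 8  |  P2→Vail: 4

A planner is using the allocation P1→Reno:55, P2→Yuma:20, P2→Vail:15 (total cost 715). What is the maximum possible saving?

135

Current plan cost = 55·9 + 20·8 + 15·4 = 715.
Optimal plan:
  P1–Reno: 20 units
  P1–Yuma: 20 units
  P1–Vail: 15 units
  P2–Reno: 35 units
Optimal cost = 580.
Saving = 715 − 580 = 135.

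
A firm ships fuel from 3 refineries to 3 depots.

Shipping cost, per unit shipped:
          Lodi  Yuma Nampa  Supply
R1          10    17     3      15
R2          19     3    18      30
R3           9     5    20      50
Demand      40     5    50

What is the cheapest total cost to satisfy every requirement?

1070

One minimum-cost allocation:
  R1–Nampa: 15 × 3 = 45
  R2–Nampa: 30 × 18 = 540
  R3–Lodi: 40 × 9 = 360
  R3–Yuma: 5 × 5 = 25
  R3–Nampa: 5 × 20 = 100
Total = 45 + 540 + 360 + 25 + 100 = 1070.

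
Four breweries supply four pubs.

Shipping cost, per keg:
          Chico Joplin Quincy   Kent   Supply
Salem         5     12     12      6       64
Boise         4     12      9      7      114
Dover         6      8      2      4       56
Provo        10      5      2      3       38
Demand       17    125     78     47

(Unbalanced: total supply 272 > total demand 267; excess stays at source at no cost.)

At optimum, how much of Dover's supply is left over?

0

Minimum-cost shipments:
  Salem->Joplin: 12 × 12 = 144
  Salem->Kent: 47 × 6 = 282
  Boise->Chico: 17 × 4 = 68
  Boise->Joplin: 97 × 12 = 1164
  Dover->Quincy: 56 × 2 = 112
  Provo->Joplin: 16 × 5 = 80
  Provo->Quincy: 22 × 2 = 44
Total cost = 1894.
Dover ships 56 of its 56, leaving 0.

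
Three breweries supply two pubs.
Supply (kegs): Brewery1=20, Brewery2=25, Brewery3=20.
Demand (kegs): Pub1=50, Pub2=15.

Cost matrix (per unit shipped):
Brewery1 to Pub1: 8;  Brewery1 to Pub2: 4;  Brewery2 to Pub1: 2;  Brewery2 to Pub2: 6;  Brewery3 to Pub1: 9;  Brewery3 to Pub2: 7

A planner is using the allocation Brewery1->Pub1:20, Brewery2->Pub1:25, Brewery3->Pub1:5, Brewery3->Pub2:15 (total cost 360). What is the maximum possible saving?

30

Current plan cost = 20·8 + 25·2 + 5·9 + 15·7 = 360.
Optimal plan:
  Brewery1–Pub1: 5 × 8 = 40
  Brewery1–Pub2: 15 × 4 = 60
  Brewery2–Pub1: 25 × 2 = 50
  Brewery3–Pub1: 20 × 9 = 180
Optimal cost = 330.
Saving = 360 − 330 = 30.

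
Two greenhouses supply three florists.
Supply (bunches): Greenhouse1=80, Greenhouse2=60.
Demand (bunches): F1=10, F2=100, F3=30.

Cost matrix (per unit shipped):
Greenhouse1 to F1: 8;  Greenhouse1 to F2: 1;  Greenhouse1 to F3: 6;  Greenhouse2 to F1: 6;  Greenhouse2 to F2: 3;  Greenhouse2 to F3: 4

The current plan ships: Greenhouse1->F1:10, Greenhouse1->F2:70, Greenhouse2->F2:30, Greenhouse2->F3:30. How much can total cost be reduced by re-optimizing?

Current plan cost = 10·8 + 70·1 + 30·3 + 30·4 = 360.
Optimal plan:
  Greenhouse1->F2: 80 × 1 = 80
  Greenhouse2->F1: 10 × 6 = 60
  Greenhouse2->F2: 20 × 3 = 60
  Greenhouse2->F3: 30 × 4 = 120
Optimal cost = 320.
Saving = 360 − 320 = 40.

40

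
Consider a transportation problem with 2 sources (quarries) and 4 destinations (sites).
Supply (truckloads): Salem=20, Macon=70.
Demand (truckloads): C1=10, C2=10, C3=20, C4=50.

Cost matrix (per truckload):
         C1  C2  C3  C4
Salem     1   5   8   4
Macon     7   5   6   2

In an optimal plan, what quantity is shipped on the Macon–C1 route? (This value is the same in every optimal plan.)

Optimal shipments:
  Salem->C1: 10 truckloads
  Salem->C2: 10 truckloads
  Macon->C3: 20 truckloads
  Macon->C4: 50 truckloads
Total cost = 280.
The route Macon→C1 is not used.

0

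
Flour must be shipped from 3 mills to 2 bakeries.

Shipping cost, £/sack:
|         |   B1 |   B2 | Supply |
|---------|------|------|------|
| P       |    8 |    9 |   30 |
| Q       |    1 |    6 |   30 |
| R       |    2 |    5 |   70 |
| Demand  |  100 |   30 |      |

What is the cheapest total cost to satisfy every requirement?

One minimum-cost allocation:
  P→B2: 30 × £9 = £270
  Q→B1: 30 × £1 = £30
  R→B1: 70 × £2 = £140
Total = 270 + 30 + 140 = £440.

440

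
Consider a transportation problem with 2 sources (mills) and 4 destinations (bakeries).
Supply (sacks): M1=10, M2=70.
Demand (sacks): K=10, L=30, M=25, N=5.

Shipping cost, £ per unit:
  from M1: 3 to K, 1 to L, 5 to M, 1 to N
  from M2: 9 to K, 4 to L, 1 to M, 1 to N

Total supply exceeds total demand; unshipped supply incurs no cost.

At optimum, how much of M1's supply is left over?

0

Minimum-cost shipments:
  M1→K: 10 sacks
  M2→L: 30 sacks
  M2→M: 25 sacks
  M2→N: 5 sacks
Total cost = £180.
M1 ships 10 of its 10, leaving 0.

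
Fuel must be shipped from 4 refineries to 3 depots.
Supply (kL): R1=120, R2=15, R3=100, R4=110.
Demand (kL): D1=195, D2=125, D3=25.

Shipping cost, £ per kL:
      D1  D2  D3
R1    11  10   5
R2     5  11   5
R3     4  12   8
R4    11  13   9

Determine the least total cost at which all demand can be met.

One minimum-cost allocation:
  R1–D2: 95 × £10 = £950
  R1–D3: 25 × £5 = £125
  R2–D1: 15 × £5 = £75
  R3–D1: 100 × £4 = £400
  R4–D1: 80 × £11 = £880
  R4–D2: 30 × £13 = £390
Total = 950 + 125 + 75 + 400 + 880 + 390 = £2820.
(Supply check: R1 ships 120; R2 ships 15; R3 ships 100; R4 ships 110.)

2820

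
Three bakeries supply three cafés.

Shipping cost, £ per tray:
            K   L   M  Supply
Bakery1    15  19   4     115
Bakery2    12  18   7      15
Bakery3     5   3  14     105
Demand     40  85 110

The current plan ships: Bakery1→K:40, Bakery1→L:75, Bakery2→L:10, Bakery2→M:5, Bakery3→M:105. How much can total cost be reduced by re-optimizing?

2660

Current plan cost = 40·15 + 75·19 + 10·18 + 5·7 + 105·14 = £3710.
Optimal plan:
  Bakery1->K: 5 × £15 = £75
  Bakery1->M: 110 × £4 = £440
  Bakery2->K: 15 × £12 = £180
  Bakery3->K: 20 × £5 = £100
  Bakery3->L: 85 × £3 = £255
Optimal cost = £1050.
Saving = 3710 − 1050 = £2660.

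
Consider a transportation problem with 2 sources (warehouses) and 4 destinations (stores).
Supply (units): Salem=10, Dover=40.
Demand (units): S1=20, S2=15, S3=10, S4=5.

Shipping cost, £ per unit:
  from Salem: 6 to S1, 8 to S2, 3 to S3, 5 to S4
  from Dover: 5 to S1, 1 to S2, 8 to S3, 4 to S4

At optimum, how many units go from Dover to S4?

Solving gives:
  Salem to S3: 10 × £3 = £30
  Dover to S1: 20 × £5 = £100
  Dover to S2: 15 × £1 = £15
  Dover to S4: 5 × £4 = £20
Total cost = £165.
So Dover→S4 carries 5 units.

5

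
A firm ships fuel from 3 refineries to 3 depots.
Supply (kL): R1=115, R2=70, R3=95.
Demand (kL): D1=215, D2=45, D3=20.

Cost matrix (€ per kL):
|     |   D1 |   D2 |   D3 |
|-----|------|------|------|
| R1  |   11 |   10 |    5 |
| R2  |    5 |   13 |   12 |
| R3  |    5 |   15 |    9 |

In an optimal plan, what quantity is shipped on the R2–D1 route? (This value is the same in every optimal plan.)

70

Optimal shipments:
  R1->D1: 50 × €11 = €550
  R1->D2: 45 × €10 = €450
  R1->D3: 20 × €5 = €100
  R2->D1: 70 × €5 = €350
  R3->D1: 95 × €5 = €475
Total cost = €1925.
So R2→D1 carries 70 kL.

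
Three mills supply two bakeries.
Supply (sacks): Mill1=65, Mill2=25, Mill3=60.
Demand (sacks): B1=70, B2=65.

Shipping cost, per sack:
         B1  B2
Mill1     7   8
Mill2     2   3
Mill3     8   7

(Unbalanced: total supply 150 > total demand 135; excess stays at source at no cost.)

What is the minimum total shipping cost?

825

Optimal allocation:
  Mill1 to B1: 45 × 7 = 315
  Mill1 to B2: 5 × 8 = 40
  Mill2 to B1: 25 × 2 = 50
  Mill3 to B2: 60 × 7 = 420
Total = 315 + 40 + 50 + 420 = 825.
(Supply check: Mill1 ships 50; Mill2 ships 25; Mill3 ships 60.)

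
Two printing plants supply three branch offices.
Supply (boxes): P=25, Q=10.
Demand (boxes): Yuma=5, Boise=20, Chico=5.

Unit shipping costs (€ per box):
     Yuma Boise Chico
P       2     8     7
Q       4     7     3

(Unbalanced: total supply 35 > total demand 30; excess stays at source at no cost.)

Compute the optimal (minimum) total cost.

180

One minimum-cost allocation:
  P–Yuma: 5 boxes
  P–Boise: 15 boxes
  Q–Boise: 5 boxes
  Q–Chico: 5 boxes
Total cost = €180.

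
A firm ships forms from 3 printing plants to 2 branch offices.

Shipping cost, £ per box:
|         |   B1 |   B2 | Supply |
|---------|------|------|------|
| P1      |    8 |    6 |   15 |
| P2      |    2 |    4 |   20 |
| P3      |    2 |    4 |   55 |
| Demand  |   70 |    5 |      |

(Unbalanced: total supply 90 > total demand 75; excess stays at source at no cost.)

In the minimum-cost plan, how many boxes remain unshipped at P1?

An optimal plan:
  P2→B1: 20 × £2 = £40
  P3→B1: 50 × £2 = £100
  P3→B2: 5 × £4 = £20
Total cost = £160.
P1 ships 0 of its 15, leaving 15.

15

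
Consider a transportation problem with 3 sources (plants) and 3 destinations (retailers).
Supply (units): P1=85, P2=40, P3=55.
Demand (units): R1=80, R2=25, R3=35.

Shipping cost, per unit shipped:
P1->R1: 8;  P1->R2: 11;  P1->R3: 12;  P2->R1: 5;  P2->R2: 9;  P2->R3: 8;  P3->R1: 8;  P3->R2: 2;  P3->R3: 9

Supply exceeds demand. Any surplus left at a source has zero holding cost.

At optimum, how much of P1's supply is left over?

40

Minimum-cost shipments:
  P1 to R1: 45 × 8 = 360
  P2 to R1: 35 × 5 = 175
  P2 to R3: 5 × 8 = 40
  P3 to R2: 25 × 2 = 50
  P3 to R3: 30 × 9 = 270
Total cost = 895.
P1 ships 45 of its 85, leaving 40.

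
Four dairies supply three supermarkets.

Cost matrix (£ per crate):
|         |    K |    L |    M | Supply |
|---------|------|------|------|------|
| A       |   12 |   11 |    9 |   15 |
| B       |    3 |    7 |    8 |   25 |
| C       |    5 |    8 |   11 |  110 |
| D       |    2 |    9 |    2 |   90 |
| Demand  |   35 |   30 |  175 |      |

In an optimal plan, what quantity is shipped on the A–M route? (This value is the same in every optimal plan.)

The minimum-cost plan:
  A→M: 15 crates
  B→M: 25 crates
  C→K: 35 crates
  C→L: 30 crates
  C→M: 45 crates
  D→M: 90 crates
Total cost = £1425.
So A→M carries 15 crates.

15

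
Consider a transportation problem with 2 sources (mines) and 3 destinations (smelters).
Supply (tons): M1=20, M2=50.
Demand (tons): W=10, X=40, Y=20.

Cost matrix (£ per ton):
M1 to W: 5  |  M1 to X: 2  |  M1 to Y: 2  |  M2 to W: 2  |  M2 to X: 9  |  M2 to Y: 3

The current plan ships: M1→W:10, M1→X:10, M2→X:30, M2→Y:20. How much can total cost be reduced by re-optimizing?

Current plan cost = 10·5 + 10·2 + 30·9 + 20·3 = £400.
Optimal plan:
  M1->X: 20 × £2 = £40
  M2->W: 10 × £2 = £20
  M2->X: 20 × £9 = £180
  M2->Y: 20 × £3 = £60
Optimal cost = £300.
Saving = 400 − 300 = £100.

100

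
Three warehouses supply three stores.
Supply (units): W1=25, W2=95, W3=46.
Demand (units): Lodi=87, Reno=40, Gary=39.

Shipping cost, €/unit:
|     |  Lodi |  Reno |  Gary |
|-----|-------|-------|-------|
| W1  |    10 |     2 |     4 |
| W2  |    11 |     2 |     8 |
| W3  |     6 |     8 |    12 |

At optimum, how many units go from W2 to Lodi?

Solving gives:
  W1 to Gary: 25 × €4 = €100
  W2 to Lodi: 41 × €11 = €451
  W2 to Reno: 40 × €2 = €80
  W2 to Gary: 14 × €8 = €112
  W3 to Lodi: 46 × €6 = €276
Total cost = €1019.
So W2→Lodi carries 41 units.

41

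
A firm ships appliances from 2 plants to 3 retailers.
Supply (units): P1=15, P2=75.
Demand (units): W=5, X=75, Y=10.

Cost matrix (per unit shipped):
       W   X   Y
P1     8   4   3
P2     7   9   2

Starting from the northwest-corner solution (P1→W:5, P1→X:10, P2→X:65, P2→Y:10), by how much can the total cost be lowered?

Current plan cost = 5·8 + 10·4 + 65·9 + 10·2 = 685.
Optimal plan:
  P1->X: 15 × 4 = 60
  P2->W: 5 × 7 = 35
  P2->X: 60 × 9 = 540
  P2->Y: 10 × 2 = 20
Optimal cost = 655.
Saving = 685 − 655 = 30.

30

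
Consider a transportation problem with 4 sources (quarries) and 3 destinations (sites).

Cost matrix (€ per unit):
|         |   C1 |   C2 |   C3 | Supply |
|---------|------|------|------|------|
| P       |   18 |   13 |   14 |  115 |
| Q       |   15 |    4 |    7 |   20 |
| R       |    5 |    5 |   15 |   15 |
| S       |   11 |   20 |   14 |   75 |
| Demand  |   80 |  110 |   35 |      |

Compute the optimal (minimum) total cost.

Optimal allocation:
  P to C2: 80 truckloads
  P to C3: 35 truckloads
  Q to C2: 20 truckloads
  R to C1: 5 truckloads
  R to C2: 10 truckloads
  S to C1: 75 truckloads
Total cost = €2510.
(Supply check: P ships 115; Q ships 20; R ships 15; S ships 75.)

2510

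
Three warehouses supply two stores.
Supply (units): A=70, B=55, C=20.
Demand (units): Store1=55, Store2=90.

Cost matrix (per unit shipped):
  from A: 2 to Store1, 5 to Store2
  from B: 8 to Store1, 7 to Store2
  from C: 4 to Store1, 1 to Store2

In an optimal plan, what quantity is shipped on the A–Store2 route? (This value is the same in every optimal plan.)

Optimal shipments:
  A->Store1: 55 units
  A->Store2: 15 units
  B->Store2: 55 units
  C->Store2: 20 units
Total cost = 590.
So A→Store2 carries 15 units.

15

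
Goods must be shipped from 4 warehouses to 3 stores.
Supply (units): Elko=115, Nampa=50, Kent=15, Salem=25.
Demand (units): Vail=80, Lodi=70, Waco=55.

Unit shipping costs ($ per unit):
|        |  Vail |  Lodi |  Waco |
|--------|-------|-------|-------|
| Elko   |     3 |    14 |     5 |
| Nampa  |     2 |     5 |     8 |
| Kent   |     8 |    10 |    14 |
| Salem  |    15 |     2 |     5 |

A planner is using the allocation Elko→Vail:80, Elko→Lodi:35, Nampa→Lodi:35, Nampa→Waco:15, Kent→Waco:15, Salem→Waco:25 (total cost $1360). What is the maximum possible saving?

515

Current plan cost = 80·3 + 35·14 + 35·5 + 15·8 + 15·14 + 25·5 = $1360.
Optimal plan:
  Elko–Vail: 60 × $3 = $180
  Elko–Waco: 55 × $5 = $275
  Nampa–Vail: 20 × $2 = $40
  Nampa–Lodi: 30 × $5 = $150
  Kent–Lodi: 15 × $10 = $150
  Salem–Lodi: 25 × $2 = $50
Optimal cost = $845.
Saving = 1360 − 845 = $515.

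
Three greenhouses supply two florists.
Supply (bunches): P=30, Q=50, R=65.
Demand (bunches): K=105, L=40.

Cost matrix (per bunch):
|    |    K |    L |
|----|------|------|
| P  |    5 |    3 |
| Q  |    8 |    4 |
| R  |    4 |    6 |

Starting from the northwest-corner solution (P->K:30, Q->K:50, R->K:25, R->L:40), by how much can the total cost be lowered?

240

Current plan cost = 30·5 + 50·8 + 25·4 + 40·6 = 890.
Optimal plan:
  P->K: 30 × 5 = 150
  Q->K: 10 × 8 = 80
  Q->L: 40 × 4 = 160
  R->K: 65 × 4 = 260
Optimal cost = 650.
Saving = 890 − 650 = 240.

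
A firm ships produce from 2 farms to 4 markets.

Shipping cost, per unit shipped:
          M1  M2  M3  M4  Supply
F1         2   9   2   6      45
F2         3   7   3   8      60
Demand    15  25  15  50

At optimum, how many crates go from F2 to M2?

25

The minimum-cost plan:
  F1→M4: 45 × 6 = 270
  F2→M1: 15 × 3 = 45
  F2→M2: 25 × 7 = 175
  F2→M3: 15 × 3 = 45
  F2→M4: 5 × 8 = 40
Total cost = 575.
So F2→M2 carries 25 crates.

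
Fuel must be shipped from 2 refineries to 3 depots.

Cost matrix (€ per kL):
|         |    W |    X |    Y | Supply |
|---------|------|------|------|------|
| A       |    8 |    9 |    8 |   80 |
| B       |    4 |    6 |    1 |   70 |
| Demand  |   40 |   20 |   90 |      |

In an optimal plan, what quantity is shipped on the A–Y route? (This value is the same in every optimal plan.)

20

The minimum-cost plan:
  A->W: 40 × €8 = €320
  A->X: 20 × €9 = €180
  A->Y: 20 × €8 = €160
  B->Y: 70 × €1 = €70
Total cost = €730.
So A→Y carries 20 kL.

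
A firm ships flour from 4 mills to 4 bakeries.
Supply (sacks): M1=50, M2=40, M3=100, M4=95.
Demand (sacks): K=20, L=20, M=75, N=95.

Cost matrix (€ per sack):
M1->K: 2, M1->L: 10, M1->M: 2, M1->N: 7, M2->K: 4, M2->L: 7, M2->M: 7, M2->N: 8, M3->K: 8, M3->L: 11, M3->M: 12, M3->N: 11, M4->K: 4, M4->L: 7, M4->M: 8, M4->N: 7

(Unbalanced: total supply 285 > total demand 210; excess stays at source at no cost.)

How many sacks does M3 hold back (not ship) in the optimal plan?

An optimal plan:
  M1->M: 50 × €2 = €100
  M2->L: 15 × €7 = €105
  M2->M: 25 × €7 = €175
  M3->N: 25 × €11 = €275
  M4->K: 20 × €4 = €80
  M4->L: 5 × €7 = €35
  M4->N: 70 × €7 = €490
Total cost = €1260.
M3 ships 25 of its 100, leaving 75.

75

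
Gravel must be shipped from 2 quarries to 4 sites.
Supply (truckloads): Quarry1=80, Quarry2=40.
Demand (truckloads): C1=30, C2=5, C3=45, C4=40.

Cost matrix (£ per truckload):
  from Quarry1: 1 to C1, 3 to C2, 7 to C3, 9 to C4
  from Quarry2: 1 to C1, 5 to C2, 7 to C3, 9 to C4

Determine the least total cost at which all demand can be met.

720

Optimal allocation:
  Quarry1->C1: 30 × £1 = £30
  Quarry1->C2: 5 × £3 = £15
  Quarry1->C3: 5 × £7 = £35
  Quarry1->C4: 40 × £9 = £360
  Quarry2->C3: 40 × £7 = £280
Total = 30 + 15 + 35 + 360 + 280 = £720.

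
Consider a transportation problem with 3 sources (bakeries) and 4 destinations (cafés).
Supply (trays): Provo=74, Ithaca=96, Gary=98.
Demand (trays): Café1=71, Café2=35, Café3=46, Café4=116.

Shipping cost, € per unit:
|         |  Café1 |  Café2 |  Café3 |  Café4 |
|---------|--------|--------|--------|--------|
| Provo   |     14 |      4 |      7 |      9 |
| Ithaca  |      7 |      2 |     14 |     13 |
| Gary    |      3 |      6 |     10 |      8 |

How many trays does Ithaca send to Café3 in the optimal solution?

Optimal shipments:
  Provo->Café3: 46 × €7 = €322
  Provo->Café4: 28 × €9 = €252
  Ithaca->Café1: 61 × €7 = €427
  Ithaca->Café2: 35 × €2 = €70
  Gary->Café1: 10 × €3 = €30
  Gary->Café4: 88 × €8 = €704
Total cost = €1805.
The route Ithaca→Café3 is not used.

0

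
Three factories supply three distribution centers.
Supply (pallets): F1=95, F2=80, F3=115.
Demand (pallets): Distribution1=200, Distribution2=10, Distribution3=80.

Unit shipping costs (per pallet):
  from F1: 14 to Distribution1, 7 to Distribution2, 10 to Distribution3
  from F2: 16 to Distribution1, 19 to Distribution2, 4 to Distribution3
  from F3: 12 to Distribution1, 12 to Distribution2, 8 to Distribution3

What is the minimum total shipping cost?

Optimal allocation:
  F1–Distribution1: 85 pallets
  F1–Distribution2: 10 pallets
  F2–Distribution3: 80 pallets
  F3–Distribution1: 115 pallets
Total cost = 2960.

2960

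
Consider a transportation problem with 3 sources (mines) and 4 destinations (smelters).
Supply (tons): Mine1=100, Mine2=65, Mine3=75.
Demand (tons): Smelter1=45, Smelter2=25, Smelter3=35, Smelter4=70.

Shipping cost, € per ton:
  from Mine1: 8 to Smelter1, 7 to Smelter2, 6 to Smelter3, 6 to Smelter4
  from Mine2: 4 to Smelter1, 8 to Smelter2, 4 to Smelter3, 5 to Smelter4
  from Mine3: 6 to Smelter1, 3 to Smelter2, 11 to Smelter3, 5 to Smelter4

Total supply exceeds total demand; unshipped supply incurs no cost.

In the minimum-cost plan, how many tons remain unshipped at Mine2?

Minimum-cost shipments:
  Mine1–Smelter3: 15 × €6 = €90
  Mine1–Smelter4: 20 × €6 = €120
  Mine2–Smelter1: 45 × €4 = €180
  Mine2–Smelter3: 20 × €4 = €80
  Mine3–Smelter2: 25 × €3 = €75
  Mine3–Smelter4: 50 × €5 = €250
Total cost = €795.
Mine2 ships 65 of its 65, leaving 0.

0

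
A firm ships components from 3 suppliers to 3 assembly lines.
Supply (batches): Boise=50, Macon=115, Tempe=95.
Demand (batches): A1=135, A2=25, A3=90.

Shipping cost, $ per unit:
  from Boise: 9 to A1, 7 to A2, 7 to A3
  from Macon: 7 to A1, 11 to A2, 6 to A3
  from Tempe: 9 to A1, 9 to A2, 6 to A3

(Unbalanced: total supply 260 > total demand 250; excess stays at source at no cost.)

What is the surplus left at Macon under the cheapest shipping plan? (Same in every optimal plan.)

0

An optimal plan:
  Boise->A1: 15 × $9 = $135
  Boise->A2: 25 × $7 = $175
  Macon->A1: 115 × $7 = $805
  Tempe->A1: 5 × $9 = $45
  Tempe->A3: 90 × $6 = $540
Total cost = $1700.
Macon ships 115 of its 115, leaving 0.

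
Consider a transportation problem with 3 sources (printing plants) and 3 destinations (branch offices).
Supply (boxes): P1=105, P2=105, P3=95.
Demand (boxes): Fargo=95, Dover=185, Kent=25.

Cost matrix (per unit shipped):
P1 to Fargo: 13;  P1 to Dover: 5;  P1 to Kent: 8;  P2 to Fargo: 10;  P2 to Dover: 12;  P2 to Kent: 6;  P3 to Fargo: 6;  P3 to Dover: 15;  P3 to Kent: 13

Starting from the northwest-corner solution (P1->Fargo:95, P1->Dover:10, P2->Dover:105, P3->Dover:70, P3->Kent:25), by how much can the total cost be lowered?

Current plan cost = 95·13 + 10·5 + 105·12 + 70·15 + 25·13 = 3920.
Optimal plan:
  P1–Dover: 105 × 5 = 525
  P2–Dover: 80 × 12 = 960
  P2–Kent: 25 × 6 = 150
  P3–Fargo: 95 × 6 = 570
Optimal cost = 2205.
Saving = 3920 − 2205 = 1715.

1715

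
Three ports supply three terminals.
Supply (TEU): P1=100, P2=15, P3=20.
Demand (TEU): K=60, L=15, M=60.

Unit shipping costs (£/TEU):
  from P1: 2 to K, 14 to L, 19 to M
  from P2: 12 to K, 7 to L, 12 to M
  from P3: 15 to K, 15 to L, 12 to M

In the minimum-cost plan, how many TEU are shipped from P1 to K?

60

The minimum-cost plan:
  P1→K: 60 × £2 = £120
  P1→M: 40 × £19 = £760
  P2→L: 15 × £7 = £105
  P3→M: 20 × £12 = £240
Total cost = £1225.
So P1→K carries 60 TEU.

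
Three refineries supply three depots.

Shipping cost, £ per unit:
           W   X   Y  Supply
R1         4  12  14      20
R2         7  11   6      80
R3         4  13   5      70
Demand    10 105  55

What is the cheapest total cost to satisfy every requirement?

An optimal shipping plan:
  R1→X: 20 kL
  R2→X: 80 kL
  R3→W: 10 kL
  R3→X: 5 kL
  R3→Y: 55 kL
Total cost = £1500.

1500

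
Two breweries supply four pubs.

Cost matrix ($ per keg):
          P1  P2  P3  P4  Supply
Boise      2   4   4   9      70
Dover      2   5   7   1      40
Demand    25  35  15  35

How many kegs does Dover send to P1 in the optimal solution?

Solving gives:
  Boise->P1: 20 × $2 = $40
  Boise->P2: 35 × $4 = $140
  Boise->P3: 15 × $4 = $60
  Dover->P1: 5 × $2 = $10
  Dover->P4: 35 × $1 = $35
Total cost = $285.
So Dover→P1 carries 5 kegs.

5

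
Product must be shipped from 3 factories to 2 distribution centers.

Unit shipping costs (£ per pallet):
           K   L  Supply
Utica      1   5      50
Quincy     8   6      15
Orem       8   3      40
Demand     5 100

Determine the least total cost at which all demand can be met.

One minimum-cost allocation:
  Utica to K: 5 pallets
  Utica to L: 45 pallets
  Quincy to L: 15 pallets
  Orem to L: 40 pallets
Total cost = £440.

440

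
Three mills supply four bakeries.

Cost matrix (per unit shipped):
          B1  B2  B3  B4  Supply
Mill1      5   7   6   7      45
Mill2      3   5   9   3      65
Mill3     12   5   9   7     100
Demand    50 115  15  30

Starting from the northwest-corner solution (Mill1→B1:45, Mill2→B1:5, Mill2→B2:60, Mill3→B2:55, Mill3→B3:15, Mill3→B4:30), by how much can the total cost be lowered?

Current plan cost = 45·5 + 5·3 + 60·5 + 55·5 + 15·9 + 30·7 = 1160.
Optimal plan:
  Mill1->B1: 15 × 5 = 75
  Mill1->B2: 15 × 7 = 105
  Mill1->B3: 15 × 6 = 90
  Mill2->B1: 35 × 3 = 105
  Mill2->B4: 30 × 3 = 90
  Mill3->B2: 100 × 5 = 500
Optimal cost = 965.
Saving = 1160 − 965 = 195.

195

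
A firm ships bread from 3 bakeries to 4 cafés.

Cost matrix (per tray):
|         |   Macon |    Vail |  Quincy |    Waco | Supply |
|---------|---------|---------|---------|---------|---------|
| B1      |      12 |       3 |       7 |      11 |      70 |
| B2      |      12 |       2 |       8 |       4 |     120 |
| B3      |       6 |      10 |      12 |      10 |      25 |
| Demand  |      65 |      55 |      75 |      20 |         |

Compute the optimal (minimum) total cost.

An optimal shipping plan:
  B1→Quincy: 70 × 7 = 490
  B2→Macon: 40 × 12 = 480
  B2→Vail: 55 × 2 = 110
  B2→Quincy: 5 × 8 = 40
  B2→Waco: 20 × 4 = 80
  B3→Macon: 25 × 6 = 150
Total = 490 + 480 + 110 + 40 + 80 + 150 = 1350.
(Supply check: B1 ships 70; B2 ships 120; B3 ships 25.)

1350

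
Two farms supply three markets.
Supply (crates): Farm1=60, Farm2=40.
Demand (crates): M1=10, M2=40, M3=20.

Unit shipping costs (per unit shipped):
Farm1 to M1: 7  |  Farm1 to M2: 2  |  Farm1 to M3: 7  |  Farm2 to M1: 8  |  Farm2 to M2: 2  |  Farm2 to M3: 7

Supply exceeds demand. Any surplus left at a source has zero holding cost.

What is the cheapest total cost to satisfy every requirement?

A cheapest plan:
  Farm1->M1: 10 × 7 = 70
  Farm1->M2: 40 × 2 = 80
  Farm1->M3: 10 × 7 = 70
  Farm2->M3: 10 × 7 = 70
Total = 70 + 80 + 70 + 70 = 290.
(Supply check: Farm1 ships 60; Farm2 ships 10.)

290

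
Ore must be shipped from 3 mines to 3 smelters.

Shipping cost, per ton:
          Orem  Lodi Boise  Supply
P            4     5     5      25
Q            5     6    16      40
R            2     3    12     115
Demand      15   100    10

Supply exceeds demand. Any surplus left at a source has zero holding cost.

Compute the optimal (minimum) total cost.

380

One minimum-cost allocation:
  P->Boise: 10 × 5 = 50
  R->Orem: 15 × 2 = 30
  R->Lodi: 100 × 3 = 300
Total = 50 + 30 + 300 = 380.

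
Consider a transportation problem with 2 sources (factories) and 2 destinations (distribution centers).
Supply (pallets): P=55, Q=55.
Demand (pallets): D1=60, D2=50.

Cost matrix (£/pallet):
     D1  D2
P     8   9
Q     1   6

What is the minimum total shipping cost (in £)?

An optimal shipping plan:
  P–D1: 5 × £8 = £40
  P–D2: 50 × £9 = £450
  Q–D1: 55 × £1 = £55
Total = 40 + 450 + 55 = £545.

545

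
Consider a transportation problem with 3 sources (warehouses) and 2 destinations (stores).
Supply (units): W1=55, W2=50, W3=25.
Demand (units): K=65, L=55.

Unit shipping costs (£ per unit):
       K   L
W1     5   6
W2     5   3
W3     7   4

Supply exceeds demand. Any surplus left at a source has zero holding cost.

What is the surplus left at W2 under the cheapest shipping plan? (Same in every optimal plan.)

0

An optimal plan:
  W1->K: 55 × £5 = £275
  W2->K: 10 × £5 = £50
  W2->L: 40 × £3 = £120
  W3->L: 15 × £4 = £60
Total cost = £505.
W2 ships 50 of its 50, leaving 0.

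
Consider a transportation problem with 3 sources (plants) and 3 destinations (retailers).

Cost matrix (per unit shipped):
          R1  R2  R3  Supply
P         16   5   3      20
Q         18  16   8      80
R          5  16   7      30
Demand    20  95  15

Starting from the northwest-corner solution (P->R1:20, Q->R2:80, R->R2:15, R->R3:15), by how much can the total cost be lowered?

Current plan cost = 20·16 + 80·16 + 15·16 + 15·7 = 1945.
Optimal plan:
  P→R2: 20 units
  Q→R2: 75 units
  Q→R3: 5 units
  R→R1: 20 units
  R→R3: 10 units
Optimal cost = 1510.
Saving = 1945 − 1510 = 435.

435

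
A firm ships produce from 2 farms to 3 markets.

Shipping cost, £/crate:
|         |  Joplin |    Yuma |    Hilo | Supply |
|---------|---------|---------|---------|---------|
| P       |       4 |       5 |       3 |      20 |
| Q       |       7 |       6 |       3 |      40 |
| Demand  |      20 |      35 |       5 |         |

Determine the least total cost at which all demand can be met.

305

One minimum-cost allocation:
  P->Joplin: 20 × £4 = £80
  Q->Yuma: 35 × £6 = £210
  Q->Hilo: 5 × £3 = £15
Total = 80 + 210 + 15 = £305.
(Supply check: P ships 20; Q ships 40.)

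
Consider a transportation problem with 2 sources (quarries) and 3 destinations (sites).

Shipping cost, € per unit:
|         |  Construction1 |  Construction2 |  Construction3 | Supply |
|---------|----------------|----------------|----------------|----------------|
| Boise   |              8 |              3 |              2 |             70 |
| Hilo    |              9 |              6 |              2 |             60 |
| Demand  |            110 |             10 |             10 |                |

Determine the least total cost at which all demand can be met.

980

One minimum-cost allocation:
  Boise->Construction1: 60 × €8 = €480
  Boise->Construction2: 10 × €3 = €30
  Hilo->Construction1: 50 × €9 = €450
  Hilo->Construction3: 10 × €2 = €20
Total = 480 + 30 + 450 + 20 = €980.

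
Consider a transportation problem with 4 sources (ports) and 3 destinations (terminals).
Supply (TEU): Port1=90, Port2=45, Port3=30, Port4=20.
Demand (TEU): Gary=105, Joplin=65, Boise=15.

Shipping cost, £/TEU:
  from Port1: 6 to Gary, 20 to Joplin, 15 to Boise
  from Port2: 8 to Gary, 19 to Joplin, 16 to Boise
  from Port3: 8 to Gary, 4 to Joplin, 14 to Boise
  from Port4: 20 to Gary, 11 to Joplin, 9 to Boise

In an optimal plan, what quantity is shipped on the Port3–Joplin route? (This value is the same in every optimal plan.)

30

The minimum-cost plan:
  Port1 to Gary: 90 × £6 = £540
  Port2 to Gary: 15 × £8 = £120
  Port2 to Joplin: 15 × £19 = £285
  Port2 to Boise: 15 × £16 = £240
  Port3 to Joplin: 30 × £4 = £120
  Port4 to Joplin: 20 × £11 = £220
Total cost = £1525.
So Port3→Joplin carries 30 TEU.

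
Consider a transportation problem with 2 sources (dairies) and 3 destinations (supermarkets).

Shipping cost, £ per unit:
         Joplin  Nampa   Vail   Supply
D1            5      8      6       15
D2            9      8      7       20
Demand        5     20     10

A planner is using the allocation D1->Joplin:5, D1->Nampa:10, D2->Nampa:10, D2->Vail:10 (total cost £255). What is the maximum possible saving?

10

Current plan cost = 5·5 + 10·8 + 10·8 + 10·7 = £255.
Optimal plan:
  D1–Joplin: 5 × £5 = £25
  D1–Vail: 10 × £6 = £60
  D2–Nampa: 20 × £8 = £160
Optimal cost = £245.
Saving = 255 − 245 = £10.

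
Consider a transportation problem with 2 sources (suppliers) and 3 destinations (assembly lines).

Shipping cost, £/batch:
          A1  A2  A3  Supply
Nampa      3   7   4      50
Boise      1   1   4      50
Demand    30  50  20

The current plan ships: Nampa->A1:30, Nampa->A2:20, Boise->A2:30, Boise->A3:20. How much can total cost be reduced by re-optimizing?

Current plan cost = 30·3 + 20·7 + 30·1 + 20·4 = £340.
Optimal plan:
  Nampa→A1: 30 × £3 = £90
  Nampa→A3: 20 × £4 = £80
  Boise→A2: 50 × £1 = £50
Optimal cost = £220.
Saving = 340 − 220 = £120.

120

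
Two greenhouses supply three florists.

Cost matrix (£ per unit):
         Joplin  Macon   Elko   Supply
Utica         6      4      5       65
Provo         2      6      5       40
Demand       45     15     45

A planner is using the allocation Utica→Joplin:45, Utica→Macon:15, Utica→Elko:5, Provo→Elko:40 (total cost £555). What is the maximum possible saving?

160

Current plan cost = 45·6 + 15·4 + 5·5 + 40·5 = £555.
Optimal plan:
  Utica->Joplin: 5 bunches
  Utica->Macon: 15 bunches
  Utica->Elko: 45 bunches
  Provo->Joplin: 40 bunches
Optimal cost = £395.
Saving = 555 − 395 = £160.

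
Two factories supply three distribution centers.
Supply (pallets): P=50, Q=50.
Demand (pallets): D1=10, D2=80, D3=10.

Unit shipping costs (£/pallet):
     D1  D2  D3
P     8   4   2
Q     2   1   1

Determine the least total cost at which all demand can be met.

A cheapest plan:
  P to D2: 40 × £4 = £160
  P to D3: 10 × £2 = £20
  Q to D1: 10 × £2 = £20
  Q to D2: 40 × £1 = £40
Total = 160 + 20 + 20 + 40 = £240.
(Supply check: P ships 50; Q ships 50.)

240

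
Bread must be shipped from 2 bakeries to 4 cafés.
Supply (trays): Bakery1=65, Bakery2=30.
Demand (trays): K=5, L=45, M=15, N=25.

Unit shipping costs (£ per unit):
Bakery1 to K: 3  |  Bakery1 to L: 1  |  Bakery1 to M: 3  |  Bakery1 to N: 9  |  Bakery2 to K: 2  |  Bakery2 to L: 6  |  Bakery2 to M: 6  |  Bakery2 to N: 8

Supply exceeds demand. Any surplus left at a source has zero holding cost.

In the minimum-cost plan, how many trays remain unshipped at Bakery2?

0

An optimal plan:
  Bakery1→L: 45 × £1 = £45
  Bakery1→M: 15 × £3 = £45
  Bakery2→K: 5 × £2 = £10
  Bakery2→N: 25 × £8 = £200
Total cost = £300.
Bakery2 ships 30 of its 30, leaving 0.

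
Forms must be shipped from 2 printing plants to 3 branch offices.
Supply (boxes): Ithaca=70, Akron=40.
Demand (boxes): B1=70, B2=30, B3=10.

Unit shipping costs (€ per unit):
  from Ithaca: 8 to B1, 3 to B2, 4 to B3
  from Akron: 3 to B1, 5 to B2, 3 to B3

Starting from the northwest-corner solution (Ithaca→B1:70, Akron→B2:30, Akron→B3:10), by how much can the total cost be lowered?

Current plan cost = 70·8 + 30·5 + 10·3 = €740.
Optimal plan:
  Ithaca→B1: 30 boxes
  Ithaca→B2: 30 boxes
  Ithaca→B3: 10 boxes
  Akron→B1: 40 boxes
Optimal cost = €490.
Saving = 740 − 490 = €250.

250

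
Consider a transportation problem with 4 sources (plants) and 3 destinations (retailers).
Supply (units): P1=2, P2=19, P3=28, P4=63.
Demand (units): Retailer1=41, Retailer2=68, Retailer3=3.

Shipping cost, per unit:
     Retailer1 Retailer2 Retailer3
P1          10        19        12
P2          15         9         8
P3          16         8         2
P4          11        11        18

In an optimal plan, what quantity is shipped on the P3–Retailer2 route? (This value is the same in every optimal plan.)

25

Optimal shipments:
  P1 to Retailer1: 2 × 10 = 20
  P2 to Retailer2: 19 × 9 = 171
  P3 to Retailer2: 25 × 8 = 200
  P3 to Retailer3: 3 × 2 = 6
  P4 to Retailer1: 39 × 11 = 429
  P4 to Retailer2: 24 × 11 = 264
Total cost = 1090.
So P3→Retailer2 carries 25 units.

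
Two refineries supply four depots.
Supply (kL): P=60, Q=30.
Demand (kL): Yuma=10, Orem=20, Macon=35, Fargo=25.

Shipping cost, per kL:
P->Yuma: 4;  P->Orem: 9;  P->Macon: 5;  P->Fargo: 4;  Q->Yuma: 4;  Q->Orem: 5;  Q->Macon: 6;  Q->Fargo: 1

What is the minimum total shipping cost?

One minimum-cost allocation:
  P->Yuma: 10 × 4 = 40
  P->Macon: 35 × 5 = 175
  P->Fargo: 15 × 4 = 60
  Q->Orem: 20 × 5 = 100
  Q->Fargo: 10 × 1 = 10
Total = 40 + 175 + 60 + 100 + 10 = 385.
(Supply check: P ships 60; Q ships 30.)

385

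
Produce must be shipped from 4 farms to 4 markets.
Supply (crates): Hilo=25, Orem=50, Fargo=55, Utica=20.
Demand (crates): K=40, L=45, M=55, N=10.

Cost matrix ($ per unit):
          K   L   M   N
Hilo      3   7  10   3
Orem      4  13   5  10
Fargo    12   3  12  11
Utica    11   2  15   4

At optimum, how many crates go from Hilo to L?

0

The minimum-cost plan:
  Hilo→K: 25 × $3 = $75
  Orem→K: 15 × $4 = $60
  Orem→M: 35 × $5 = $175
  Fargo→L: 35 × $3 = $105
  Fargo→M: 20 × $12 = $240
  Utica→L: 10 × $2 = $20
  Utica→N: 10 × $4 = $40
Total cost = $715.
The route Hilo→L is not used.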